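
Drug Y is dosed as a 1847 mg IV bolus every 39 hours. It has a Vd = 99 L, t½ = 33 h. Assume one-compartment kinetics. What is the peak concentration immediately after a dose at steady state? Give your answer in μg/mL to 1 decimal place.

33.4 μg/mL

Over one 39-h interval, 39/33 ≈ 1.1818 half-lives elapse, leaving f ≈ 0.4408 of each dose.
Accumulation ratio R = 1/(1 − f) ≈ 1/0.5592 ≈ 1.7883.
Each bolus raises the concentration by D/Vd = 1847/99 ≈ 18.657 μg/mL.
Cmax,ss = C₀/(1 − f) ≈ 18.657/0.5592 ≈ 33.364 μg/mL.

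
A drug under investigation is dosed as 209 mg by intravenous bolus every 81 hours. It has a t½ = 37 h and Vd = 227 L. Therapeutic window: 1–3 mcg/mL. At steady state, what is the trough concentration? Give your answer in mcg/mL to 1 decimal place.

Over one 81-h interval, 81/37 ≈ 2.1892 half-lives elapse, leaving f ≈ 0.2193 of each dose.
Each bolus raises the concentration by D/Vd = 209/227 ≈ 0.921 mcg/mL.
Steady-state trough Cmin,ss = C₀·f/(1−f) ≈ 0.921 × 0.2193/0.7807 ≈ 0.259 mcg/mL.
Trough 0.3 mcg/mL vs MEC 1 mcg/mL: subtherapeutic.

0.3 mcg/mL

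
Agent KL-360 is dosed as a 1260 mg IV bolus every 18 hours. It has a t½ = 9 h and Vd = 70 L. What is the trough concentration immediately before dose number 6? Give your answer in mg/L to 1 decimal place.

f = (1/2)^(τ/t½) = (1/2)^(18/9) ≈ 0.2500.
C₀ = D/Vd = 1260/70 ≈ 18.000 mg/L.
Before the 6th dose, 5 doses have been given. Superposition: Cmin = C₀·(f + f² + … + f^5).
≈ 18.000 × (0.2500 + 0.0625 + 0.0156 + 0.0039 + 0.0010) ≈ 18.000 × 0.3330 ≈ 5.994 mg/L.

6.0 mg/L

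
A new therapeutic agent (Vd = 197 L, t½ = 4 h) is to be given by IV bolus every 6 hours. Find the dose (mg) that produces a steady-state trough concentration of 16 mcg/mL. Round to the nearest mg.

τ/t½ = 6/4 ≈ 1.5, so f = (1/2)^(6/4) ≈ 0.353553.
Cmin,ss = (D/Vd)·f/(1−f), so D = Cmin,ss·Vd·(1−f)/f.
D = 16 × 197 × (1−f)/f ≈ 16 × 197 × 1.82843 ≈ 5763.21 mg.

5763 mg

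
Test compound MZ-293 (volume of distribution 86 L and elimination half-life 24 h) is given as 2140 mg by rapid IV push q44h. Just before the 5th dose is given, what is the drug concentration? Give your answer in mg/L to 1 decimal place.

f = (1/2)^(τ/t½) = (1/2)^(44/24) ≈ 0.2806.
C₀ = D/Vd = 2140/86 ≈ 24.884 mg/L.
Before the 5th dose, 4 doses have been given. Superposition: Cmin = C₀·(f + f² + … + f^4).
≈ 24.884 × (0.2806 + 0.0787 + 0.0221 + 0.0062) ≈ 24.884 × 0.3876 ≈ 9.645 mg/L.

9.6 mg/L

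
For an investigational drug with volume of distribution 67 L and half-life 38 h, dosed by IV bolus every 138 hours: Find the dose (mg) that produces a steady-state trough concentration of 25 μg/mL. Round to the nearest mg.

19085 mg

τ/t½ = 138/38 ≈ 3.6316, so f = (1/2)^(138/38) ≈ 0.080684.
Cmin,ss = (D/Vd)·f/(1−f), so D = Cmin,ss·Vd·(1−f)/f.
D = 25 × 67 × (1−f)/f ≈ 25 × 67 × 11.39403 ≈ 19085.00 mg.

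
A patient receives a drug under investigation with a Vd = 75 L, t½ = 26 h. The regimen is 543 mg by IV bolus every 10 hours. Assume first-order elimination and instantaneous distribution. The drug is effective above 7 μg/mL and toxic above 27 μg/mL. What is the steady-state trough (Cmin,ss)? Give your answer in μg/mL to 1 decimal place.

k = ln2/t½ = ln2/26 ≈ 0.026660 h⁻¹; fraction remaining f = e^(−kτ) = e^(−0.026660×10) ≈ 0.7660.
Single-dose peak C₀ = D/Vd = 543/75 ≈ 7.240 μg/mL.
Steady-state trough Cmin,ss = C₀·f/(1−f) ≈ 7.240 × 0.7660/0.2340 ≈ 23.700 μg/mL.
Trough 23.7 μg/mL vs MEC 7 μg/mL: adequate.

23.7 μg/mL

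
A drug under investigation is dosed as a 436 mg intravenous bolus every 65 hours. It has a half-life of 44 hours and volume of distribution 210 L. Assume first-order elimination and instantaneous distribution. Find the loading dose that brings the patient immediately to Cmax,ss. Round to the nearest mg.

f = (1/2)^(65/44) ≈ 0.359167; accumulation ratio R = 1/(1−f) ≈ 1.56047.
Loading dose to hit Cmax,ss on first dose: D_load = D_maint·R ≈ 436 × 1.56047 ≈ 680.36 mg.

680 mg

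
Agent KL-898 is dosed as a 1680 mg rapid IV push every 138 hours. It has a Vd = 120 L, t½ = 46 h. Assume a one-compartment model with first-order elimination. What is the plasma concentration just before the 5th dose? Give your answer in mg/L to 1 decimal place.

f = (1/2)^(τ/t½) = (1/2)^(138/46) ≈ 0.1250.
C₀ = D/Vd = 1680/120 ≈ 14.000 mg/L.
Before the 5th dose, 4 doses have been given. Superposition: Cmin = C₀·(f + f² + … + f^4).
≈ 14.000 × (0.1250 + 0.0156 + 0.0020 + 0.0002) ≈ 14.000 × 0.1428 ≈ 1.999 mg/L.

2.0 mg/L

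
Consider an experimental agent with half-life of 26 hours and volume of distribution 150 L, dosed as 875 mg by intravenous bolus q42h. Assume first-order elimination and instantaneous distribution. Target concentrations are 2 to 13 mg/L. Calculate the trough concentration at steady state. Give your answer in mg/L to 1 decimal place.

Over one 42-h interval, 42/26 ≈ 1.6154 half-lives elapse, leaving f ≈ 0.3264 of each dose.
Each bolus raises the concentration by D/Vd = 875/150 ≈ 5.833 mg/L.
Steady-state trough Cmin,ss = C₀·f/(1−f) ≈ 5.833 × 0.3264/0.6736 ≈ 2.826 mg/L.
Trough 2.8 mg/L vs MEC 2 mg/L: adequate.

2.8 mg/L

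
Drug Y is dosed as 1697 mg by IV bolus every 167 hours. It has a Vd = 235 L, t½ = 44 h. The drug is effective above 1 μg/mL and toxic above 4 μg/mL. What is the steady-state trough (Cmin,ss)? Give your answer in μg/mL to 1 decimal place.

0.6 μg/mL

Over one 167-h interval, 167/44 ≈ 3.7955 half-lives elapse, leaving f ≈ 0.0720 of each dose.
At steady state, accumulation factor R = 1/(1 − e^(−kτ)) ≈ 1.0776.
Single-dose peak C₀ = D/Vd = 1697/235 ≈ 7.221 μg/mL.
Steady-state peak Cmax,ss = C₀·R ≈ 7.221 × 1.0776 ≈ 7.781 μg/mL.
One interval later, Cmin,ss = Cmax,ss·e^(−kτ) ≈ 7.781 × 0.0720 ≈ 0.560 μg/mL.
Trough 0.6 μg/mL vs MEC 1 μg/mL: subtherapeutic.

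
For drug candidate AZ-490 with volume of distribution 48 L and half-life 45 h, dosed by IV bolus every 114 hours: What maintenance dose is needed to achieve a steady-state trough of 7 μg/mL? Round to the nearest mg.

τ/t½ = 114/45 ≈ 2.5333, so f = (1/2)^(114/45) ≈ 0.172739.
Cmin,ss = (D/Vd)·f/(1−f), so D = Cmin,ss·Vd·(1−f)/f.
D = 7 × 48 × (1−f)/f ≈ 7 × 48 × 4.78908 ≈ 1609.13 mg.

1609 mg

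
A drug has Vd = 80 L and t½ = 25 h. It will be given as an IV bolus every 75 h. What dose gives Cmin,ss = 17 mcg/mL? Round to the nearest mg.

9520 mg

τ/t½ = 75/25 ≈ 3, so f = (1/2)^(75/25) ≈ 0.125000.
Cmin,ss = (D/Vd)·f/(1−f), so D = Cmin,ss·Vd·(1−f)/f.
D = 17 × 80 × (1−f)/f ≈ 17 × 80 × 7.00000 ≈ 9520.00 mg.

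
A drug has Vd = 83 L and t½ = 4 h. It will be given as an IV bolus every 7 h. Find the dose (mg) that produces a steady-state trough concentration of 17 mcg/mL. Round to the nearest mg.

3335 mg

τ/t½ = 7/4 ≈ 1.75, so f = (1/2)^(7/4) ≈ 0.297302.
Cmin,ss = (D/Vd)·f/(1−f), so D = Cmin,ss·Vd·(1−f)/f.
D = 17 × 83 × (1−f)/f ≈ 17 × 83 × 2.36358 ≈ 3335.01 mg.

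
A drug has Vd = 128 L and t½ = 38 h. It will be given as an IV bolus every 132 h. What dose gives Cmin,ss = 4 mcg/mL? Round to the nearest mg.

τ/t½ = 132/38 ≈ 3.4737, so f = (1/2)^(132/38) ≈ 0.090015.
Cmin,ss = (D/Vd)·f/(1−f), so D = Cmin,ss·Vd·(1−f)/f.
D = 4 × 128 × (1−f)/f ≈ 4 × 128 × 10.10926 ≈ 5175.94 mg.

5176 mg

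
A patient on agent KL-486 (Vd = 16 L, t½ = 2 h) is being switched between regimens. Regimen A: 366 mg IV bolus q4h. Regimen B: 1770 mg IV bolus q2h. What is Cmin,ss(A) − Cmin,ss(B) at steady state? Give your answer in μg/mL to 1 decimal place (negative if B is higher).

Regimen A: f = (1/2)^(4/2) ≈ 0.2500; Cmin,ss = (366/16)·f/(1−f) ≈ 7.625 μg/mL.
Regimen B: f = (1/2)^(2/2) ≈ 0.5000; Cmin,ss = (1770/16)·f/(1−f) ≈ 110.625 μg/mL.
Difference ≈ 7.625 − 110.625 ≈ -103.000 μg/mL.

-103.0 μg/mL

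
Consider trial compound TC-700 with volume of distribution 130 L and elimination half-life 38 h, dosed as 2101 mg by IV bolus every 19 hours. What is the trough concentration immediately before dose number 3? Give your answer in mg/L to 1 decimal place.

19.5 mg/L

f = (1/2)^(τ/t½) = (1/2)^(19/38) ≈ 0.7071.
C₀ = D/Vd = 2101/130 ≈ 16.162 mg/L.
Before the 3rd dose, 2 doses have been given. Superposition: Cmin = C₀·(f + f²).
≈ 16.162 × (0.7071 + 0.5000) ≈ 16.162 × 1.2071 ≈ 19.509 mg/L.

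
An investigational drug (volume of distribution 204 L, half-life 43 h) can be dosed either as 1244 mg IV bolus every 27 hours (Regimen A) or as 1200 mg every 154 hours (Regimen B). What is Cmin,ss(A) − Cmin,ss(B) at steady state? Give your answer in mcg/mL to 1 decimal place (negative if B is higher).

10.6 mcg/mL

Regimen A: f = (1/2)^(27/43) ≈ 0.6471; Cmin,ss = (1244/204)·f/(1−f) ≈ 11.182 mcg/mL.
Regimen B: f = (1/2)^(154/43) ≈ 0.0835; Cmin,ss = (1200/204)·f/(1−f) ≈ 0.536 mcg/mL.
Difference ≈ 11.182 − 0.536 ≈ 10.646 mcg/mL.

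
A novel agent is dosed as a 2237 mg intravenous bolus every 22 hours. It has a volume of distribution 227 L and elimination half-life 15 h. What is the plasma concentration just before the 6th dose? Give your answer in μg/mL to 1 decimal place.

5.6 μg/mL

f = (1/2)^(τ/t½) = (1/2)^(22/15) ≈ 0.3618.
C₀ = D/Vd = 2237/227 ≈ 9.855 μg/mL.
Before the 6th dose, 5 doses have been given. Superposition: Cmin = C₀·(f + f² + … + f^5).
≈ 9.855 × (0.3618 + 0.1309 + 0.0474 + 0.0171 + 0.0062) ≈ 9.855 × 0.5634 ≈ 5.552 μg/mL.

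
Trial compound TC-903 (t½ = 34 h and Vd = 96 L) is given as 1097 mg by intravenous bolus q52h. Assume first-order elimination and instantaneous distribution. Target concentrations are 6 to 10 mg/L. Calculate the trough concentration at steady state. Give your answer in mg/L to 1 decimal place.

τ/t½ = 52/34 ≈ 1.5294, so fraction remaining f = (1/2)^(52/34) ≈ 0.3464.
At steady state, accumulation factor R = 1/(1 − e^(−kτ)) ≈ 1.5300.
Single-dose peak C₀ = D/Vd = 1097/96 ≈ 11.427 mg/L.
Steady-state peak Cmax,ss = C₀·R ≈ 11.427 × 1.5300 ≈ 17.483 mg/L.
One interval later, Cmin,ss = Cmax,ss·e^(−kτ) ≈ 17.483 × 0.3464 ≈ 6.056 mg/L.
Trough 6.1 mg/L vs MEC 6 mg/L: adequate.

6.1 mg/L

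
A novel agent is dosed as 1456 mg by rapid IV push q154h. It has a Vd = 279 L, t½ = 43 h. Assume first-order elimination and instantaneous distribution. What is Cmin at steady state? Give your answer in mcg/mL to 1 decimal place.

Over one 154-h interval, 154/43 ≈ 3.5814 half-lives elapse, leaving f ≈ 0.0835 of each dose.
At steady state, accumulation factor R = 1/(1 − e^(−kτ)) ≈ 1.0911.
Each bolus raises the concentration by D/Vd = 1456/279 ≈ 5.219 mcg/mL.
Cmax,ss = C₀/(1 − f) ≈ 5.219/0.9165 ≈ 5.694 mcg/mL.
One interval later, Cmin,ss = Cmax,ss·e^(−kτ) ≈ 5.694 × 0.0835 ≈ 0.475 mcg/mL.

0.5 mcg/mL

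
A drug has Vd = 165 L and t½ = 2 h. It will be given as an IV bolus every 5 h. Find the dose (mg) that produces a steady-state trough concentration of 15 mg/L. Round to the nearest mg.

τ/t½ = 5/2 ≈ 2.5, so f = (1/2)^(5/2) ≈ 0.176777.
Cmin,ss = (D/Vd)·f/(1−f), so D = Cmin,ss·Vd·(1−f)/f.
D = 15 × 165 × (1−f)/f ≈ 15 × 165 × 4.65684 ≈ 11525.68 mg.

11526 mg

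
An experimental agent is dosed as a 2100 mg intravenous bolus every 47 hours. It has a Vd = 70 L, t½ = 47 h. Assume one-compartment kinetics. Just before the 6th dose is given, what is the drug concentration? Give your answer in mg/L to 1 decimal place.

29.1 mg/L

f = (1/2)^(τ/t½) = (1/2)^(47/47) ≈ 0.5000.
C₀ = D/Vd = 2100/70 ≈ 30.000 mg/L.
Before the 6th dose, 5 doses have been given. Superposition: Cmin = C₀·(f + f² + … + f^5).
≈ 30.000 × (0.5000 + 0.2500 + 0.1250 + 0.0625 + 0.0313) ≈ 30.000 × 0.9688 ≈ 29.064 mg/L.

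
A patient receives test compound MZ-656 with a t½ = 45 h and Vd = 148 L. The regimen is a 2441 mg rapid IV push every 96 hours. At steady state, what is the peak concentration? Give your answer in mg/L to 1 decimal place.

21.4 mg/L

k = ln2/t½ = ln2/45 ≈ 0.015403 h⁻¹; fraction remaining f = e^(−kτ) = e^(−0.015403×96) ≈ 0.2279.
At steady state, accumulation factor R = 1/(1 − e^(−kτ)) ≈ 1.2952.
Each bolus raises the concentration by D/Vd = 2441/148 ≈ 16.493 mg/L.
Steady-state peak Cmax,ss = C₀·R ≈ 16.493 × 1.2952 ≈ 21.362 mg/L.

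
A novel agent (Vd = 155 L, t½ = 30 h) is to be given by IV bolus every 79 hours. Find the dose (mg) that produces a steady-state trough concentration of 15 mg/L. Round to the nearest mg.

τ/t½ = 79/30 ≈ 2.6333, so f = (1/2)^(79/30) ≈ 0.161171.
Cmin,ss = (D/Vd)·f/(1−f), so D = Cmin,ss·Vd·(1−f)/f.
D = 15 × 155 × (1−f)/f ≈ 15 × 155 × 5.20459 ≈ 12100.67 mg.

12101 mg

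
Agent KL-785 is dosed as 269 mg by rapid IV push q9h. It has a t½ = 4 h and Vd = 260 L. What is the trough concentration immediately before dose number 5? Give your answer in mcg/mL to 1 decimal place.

0.3 mcg/mL

f = (1/2)^(τ/t½) = (1/2)^(9/4) ≈ 0.2102.
C₀ = D/Vd = 269/260 ≈ 1.035 mcg/mL.
Before the 5th dose, 4 doses have been given. Superposition: Cmin = C₀·(f + f² + … + f^4).
≈ 1.035 × (0.2102 + 0.0442 + 0.0093 + 0.0020) ≈ 1.035 × 0.2657 ≈ 0.275 mcg/mL.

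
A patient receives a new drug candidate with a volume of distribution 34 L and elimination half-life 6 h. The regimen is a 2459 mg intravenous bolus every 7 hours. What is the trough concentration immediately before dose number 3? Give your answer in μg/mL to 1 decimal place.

f = (1/2)^(τ/t½) = (1/2)^(7/6) ≈ 0.4454.
C₀ = D/Vd = 2459/34 ≈ 72.324 μg/mL.
Before the 3rd dose, 2 doses have been given. Superposition: Cmin = C₀·(f + f²).
≈ 72.324 × (0.4454 + 0.1984) ≈ 72.324 × 0.6438 ≈ 46.562 μg/mL.

46.6 μg/mL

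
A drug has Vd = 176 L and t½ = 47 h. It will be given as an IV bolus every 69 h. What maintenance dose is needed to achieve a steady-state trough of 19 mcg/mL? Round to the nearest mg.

5907 mg

τ/t½ = 69/47 ≈ 1.4681, so f = (1/2)^(69/47) ≈ 0.361462.
Cmin,ss = (D/Vd)·f/(1−f), so D = Cmin,ss·Vd·(1−f)/f.
D = 19 × 176 × (1−f)/f ≈ 19 × 176 × 1.76654 ≈ 5907.31 mg.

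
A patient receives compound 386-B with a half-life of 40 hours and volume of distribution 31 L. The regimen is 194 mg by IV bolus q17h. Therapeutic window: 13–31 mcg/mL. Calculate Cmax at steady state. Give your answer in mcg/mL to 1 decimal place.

24.5 mcg/mL

τ/t½ = 17/40 ≈ 0.425, so fraction remaining f = (1/2)^(17/40) ≈ 0.7448.
Accumulation ratio R = 1/(1 − f) ≈ 1/0.2552 ≈ 3.9185.
Single-dose peak C₀ = D/Vd = 194/31 ≈ 6.258 mcg/mL.
Steady-state peak Cmax,ss = C₀·R ≈ 6.258 × 3.9185 ≈ 24.522 mcg/mL.
Peak 24.5 mcg/mL vs MTC 31 mcg/mL: below toxic threshold.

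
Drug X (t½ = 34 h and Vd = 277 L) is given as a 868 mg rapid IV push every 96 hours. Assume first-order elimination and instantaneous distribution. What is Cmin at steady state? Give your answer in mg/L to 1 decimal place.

0.5 mg/L

k = ln2/t½ = ln2/34 ≈ 0.020387 h⁻¹; fraction remaining f = e^(−kτ) = e^(−0.020387×96) ≈ 0.1413.
Accumulation ratio R = 1/(1 − f) ≈ 1/0.8587 ≈ 1.1646.
Each bolus raises the concentration by D/Vd = 868/277 ≈ 3.134 mg/L.
Steady-state peak Cmax,ss = C₀·R ≈ 3.134 × 1.1646 ≈ 3.650 mg/L.
One interval later, Cmin,ss = Cmax,ss·e^(−kτ) ≈ 3.650 × 0.1413 ≈ 0.516 mg/L.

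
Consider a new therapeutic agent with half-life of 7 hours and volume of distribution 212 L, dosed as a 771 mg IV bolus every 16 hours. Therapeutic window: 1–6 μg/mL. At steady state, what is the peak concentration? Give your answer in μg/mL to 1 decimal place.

4.6 μg/mL

k = ln2/t½ = ln2/7 ≈ 0.099021 h⁻¹; fraction remaining f = e^(−kτ) = e^(−0.099021×16) ≈ 0.2051.
Accumulation ratio R = 1/(1 − f) ≈ 1/0.7949 ≈ 1.2580.
Single-dose peak C₀ = D/Vd = 771/212 ≈ 3.637 μg/mL.
Steady-state peak Cmax,ss = C₀·R ≈ 3.637 × 1.2580 ≈ 4.575 μg/mL.
Peak 4.6 μg/mL vs MTC 6 μg/mL: below toxic threshold.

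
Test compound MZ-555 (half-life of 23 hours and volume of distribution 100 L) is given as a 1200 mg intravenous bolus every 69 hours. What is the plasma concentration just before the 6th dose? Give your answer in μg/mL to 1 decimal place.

f = (1/2)^(τ/t½) = (1/2)^(69/23) ≈ 0.1250.
C₀ = D/Vd = 1200/100 ≈ 12.000 μg/mL.
Before the 6th dose, 5 doses have been given. Superposition: Cmin = C₀·(f + f² + … + f^5).
≈ 12.000 × (0.1250 + 0.0156 + 0.0020 + 0.0002 + 0.0000) ≈ 12.000 × 0.1428 ≈ 1.714 μg/mL.

1.7 μg/mL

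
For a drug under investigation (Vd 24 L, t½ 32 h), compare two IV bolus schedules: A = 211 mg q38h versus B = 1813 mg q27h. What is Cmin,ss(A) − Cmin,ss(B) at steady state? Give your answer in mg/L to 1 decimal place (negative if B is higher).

-88.2 mg/L

Regimen A: f = (1/2)^(38/32) ≈ 0.4391; Cmin,ss = (211/24)·f/(1−f) ≈ 6.883 mg/L.
Regimen B: f = (1/2)^(27/32) ≈ 0.5572; Cmin,ss = (1813/24)·f/(1−f) ≈ 95.058 mg/L.
Difference ≈ 6.883 − 95.058 ≈ -88.175 mg/L.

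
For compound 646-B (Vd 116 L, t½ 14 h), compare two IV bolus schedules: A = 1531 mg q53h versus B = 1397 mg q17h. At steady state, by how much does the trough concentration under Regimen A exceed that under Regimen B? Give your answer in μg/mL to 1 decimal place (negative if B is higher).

Regimen A: f = (1/2)^(53/14) ≈ 0.0725; Cmin,ss = (1531/116)·f/(1−f) ≈ 1.032 μg/mL.
Regimen B: f = (1/2)^(17/14) ≈ 0.4310; Cmin,ss = (1397/116)·f/(1−f) ≈ 9.122 μg/mL.
Difference ≈ 1.032 − 9.122 ≈ -8.090 μg/mL.

-8.1 μg/mL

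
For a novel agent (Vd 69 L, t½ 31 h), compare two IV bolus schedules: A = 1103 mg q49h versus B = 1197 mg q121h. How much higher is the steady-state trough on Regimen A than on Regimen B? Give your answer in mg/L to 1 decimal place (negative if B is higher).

Regimen A: f = (1/2)^(49/31) ≈ 0.3343; Cmin,ss = (1103/69)·f/(1−f) ≈ 8.028 mg/L.
Regimen B: f = (1/2)^(121/31) ≈ 0.0668; Cmin,ss = (1197/69)·f/(1−f) ≈ 1.242 mg/L.
Difference ≈ 8.028 − 1.242 ≈ 6.786 mg/L.

6.8 mg/L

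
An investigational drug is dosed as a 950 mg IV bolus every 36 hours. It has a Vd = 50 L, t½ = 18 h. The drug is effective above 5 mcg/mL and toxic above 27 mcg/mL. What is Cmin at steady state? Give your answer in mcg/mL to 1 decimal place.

6.3 mcg/mL

The dosing interval is 2 half-lives, so f = 2^(−2) = 0.25.
Accumulation ratio R = 1/(1 − f) = 1/0.75 = 4/3.
Single-dose peak C₀ = D/Vd = 950/50 = 19 mcg/mL.
Steady-state peak Cmax,ss = C₀·R = 19 × 4/3 ≈ 25.333 mcg/mL.
Steady-state trough Cmin,ss = Cmax,ss·f ≈ 25.333 × 0.25 ≈ 6.333 mcg/mL.
Trough 6.3 mcg/mL vs MEC 5 mcg/mL: adequate.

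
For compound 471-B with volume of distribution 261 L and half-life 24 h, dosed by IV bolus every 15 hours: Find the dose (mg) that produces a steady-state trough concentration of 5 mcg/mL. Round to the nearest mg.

τ/t½ = 15/24 ≈ 0.625, so f = (1/2)^(15/24) ≈ 0.648420.
Cmin,ss = (D/Vd)·f/(1−f), so D = Cmin,ss·Vd·(1−f)/f.
D = 5 × 261 × (1−f)/f ≈ 5 × 261 × 0.54221 ≈ 707.58 mg.

708 mg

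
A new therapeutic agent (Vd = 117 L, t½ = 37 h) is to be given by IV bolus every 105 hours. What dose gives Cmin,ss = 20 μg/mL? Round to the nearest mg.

14390 mg

τ/t½ = 105/37 ≈ 2.8378, so f = (1/2)^(105/37) ≈ 0.139870.
Cmin,ss = (D/Vd)·f/(1−f), so D = Cmin,ss·Vd·(1−f)/f.
D = 20 × 117 × (1−f)/f ≈ 20 × 117 × 6.14950 ≈ 14389.83 mg.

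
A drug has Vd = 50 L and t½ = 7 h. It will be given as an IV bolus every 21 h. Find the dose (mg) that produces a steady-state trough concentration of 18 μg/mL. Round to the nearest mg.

6300 mg

τ/t½ = 21/7 ≈ 3, so f = (1/2)^(21/7) ≈ 0.125000.
Cmin,ss = (D/Vd)·f/(1−f), so D = Cmin,ss·Vd·(1−f)/f.
D = 18 × 50 × (1−f)/f ≈ 18 × 50 × 7.00000 ≈ 6300.00 mg.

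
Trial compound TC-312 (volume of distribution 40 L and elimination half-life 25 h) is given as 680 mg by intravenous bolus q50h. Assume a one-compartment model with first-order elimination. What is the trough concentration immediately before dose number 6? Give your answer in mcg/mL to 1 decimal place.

5.7 mcg/mL

f = (1/2)^(τ/t½) = (1/2)^(50/25) ≈ 0.2500.
C₀ = D/Vd = 680/40 ≈ 17.000 mcg/mL.
Before the 6th dose, 5 doses have been given. Superposition: Cmin = C₀·(f + f² + … + f^5).
≈ 17.000 × (0.2500 + 0.0625 + 0.0156 + 0.0039 + 0.0010) ≈ 17.000 × 0.3330 ≈ 5.661 mcg/mL.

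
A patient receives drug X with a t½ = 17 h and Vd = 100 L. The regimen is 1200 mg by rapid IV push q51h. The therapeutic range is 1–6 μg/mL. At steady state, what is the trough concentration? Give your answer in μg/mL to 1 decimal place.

The dosing interval is 3 half-lives, so f = 2^(−3) = 0.125.
Accumulation ratio R = 1/(1 − f) = 1/0.875 = 8/7.
Single-dose peak C₀ = D/Vd = 1200/100 = 12 μg/mL.
Steady-state peak Cmax,ss = C₀·R = 12 × 8/7 ≈ 13.714 μg/mL.
Steady-state trough Cmin,ss = Cmax,ss·f ≈ 13.714 × 0.125 ≈ 1.714 μg/mL.
Trough 1.7 μg/mL vs MEC 1 μg/mL: adequate.

1.7 μg/mL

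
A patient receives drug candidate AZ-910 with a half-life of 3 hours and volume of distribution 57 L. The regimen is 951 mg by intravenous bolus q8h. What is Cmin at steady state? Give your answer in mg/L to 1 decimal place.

τ/t½ = 8/3 ≈ 2.6667, so fraction remaining f = (1/2)^(8/3) ≈ 0.1575.
Each bolus raises the concentration by D/Vd = 951/57 ≈ 16.684 mg/L.
Steady-state trough Cmin,ss = C₀·f/(1−f) ≈ 16.684 × 0.1575/0.8425 ≈ 3.119 mg/L.

3.1 mg/L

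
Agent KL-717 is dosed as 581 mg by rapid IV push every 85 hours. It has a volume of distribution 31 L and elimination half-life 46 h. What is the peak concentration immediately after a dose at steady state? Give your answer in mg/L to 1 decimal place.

Over one 85-h interval, 85/46 ≈ 1.8478 half-lives elapse, leaving f ≈ 0.2778 of each dose.
Accumulation ratio R = 1/(1 − f) ≈ 1/0.7222 ≈ 1.3847.
Single-dose peak C₀ = D/Vd = 581/31 ≈ 18.742 mg/L.
Steady-state peak Cmax,ss = C₀·R ≈ 18.742 × 1.3847 ≈ 25.952 mg/L.

26.0 mg/L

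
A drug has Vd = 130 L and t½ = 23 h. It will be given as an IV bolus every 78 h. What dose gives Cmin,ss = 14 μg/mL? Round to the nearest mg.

τ/t½ = 78/23 ≈ 3.3913, so f = (1/2)^(78/23) ≈ 0.095305.
Cmin,ss = (D/Vd)·f/(1−f), so D = Cmin,ss·Vd·(1−f)/f.
D = 14 × 130 × (1−f)/f ≈ 14 × 130 × 9.49263 ≈ 17276.59 mg.

17277 mg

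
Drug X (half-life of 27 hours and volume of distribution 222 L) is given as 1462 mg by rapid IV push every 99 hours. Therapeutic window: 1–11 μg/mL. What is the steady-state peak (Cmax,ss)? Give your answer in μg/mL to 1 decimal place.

k = ln2/t½ = ln2/27 ≈ 0.025672 h⁻¹; fraction remaining f = e^(−kτ) = e^(−0.025672×99) ≈ 0.0787.
At steady state, accumulation factor R = 1/(1 − e^(−kτ)) ≈ 1.0854.
Single-dose peak C₀ = D/Vd = 1462/222 ≈ 6.586 μg/mL.
Steady-state peak Cmax,ss = C₀·R ≈ 6.586 × 1.0854 ≈ 7.148 μg/mL.
Peak 7.1 μg/mL vs MTC 11 μg/mL: below toxic threshold.

7.1 μg/mL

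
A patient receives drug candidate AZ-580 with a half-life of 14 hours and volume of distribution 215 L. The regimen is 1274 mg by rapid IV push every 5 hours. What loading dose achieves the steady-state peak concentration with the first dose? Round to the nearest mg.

f = (1/2)^(5/14) ≈ 0.780709; accumulation ratio R = 1/(1−f) ≈ 4.56015.
Loading dose to hit Cmax,ss on first dose: D_load = D_maint·R ≈ 1274 × 4.56015 ≈ 5809.63 mg.

5810 mg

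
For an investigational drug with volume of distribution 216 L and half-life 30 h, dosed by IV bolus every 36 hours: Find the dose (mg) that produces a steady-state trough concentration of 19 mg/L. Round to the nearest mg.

τ/t½ = 36/30 ≈ 1.2, so f = (1/2)^(36/30) ≈ 0.435275.
Cmin,ss = (D/Vd)·f/(1−f), so D = Cmin,ss·Vd·(1−f)/f.
D = 19 × 216 × (1−f)/f ≈ 19 × 216 × 1.29740 ≈ 5324.53 mg.

5325 mg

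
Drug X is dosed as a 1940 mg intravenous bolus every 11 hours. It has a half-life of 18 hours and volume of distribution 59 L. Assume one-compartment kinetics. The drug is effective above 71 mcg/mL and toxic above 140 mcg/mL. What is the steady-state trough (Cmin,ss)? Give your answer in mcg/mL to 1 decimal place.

62.3 mcg/mL

Over one 11-h interval, 11/18 ≈ 0.61111 half-lives elapse, leaving f ≈ 0.6547 of each dose.
At steady state, accumulation factor R = 1/(1 − e^(−kτ)) ≈ 2.8960.
Each bolus raises the concentration by D/Vd = 1940/59 ≈ 32.881 mcg/mL.
Steady-state peak Cmax,ss = C₀·R ≈ 32.881 × 2.8960 ≈ 95.223 mcg/mL.
Steady-state trough Cmin,ss = Cmax,ss·f ≈ 95.223 × 0.6547 ≈ 62.342 mcg/mL.
Trough 62.3 mcg/mL vs MEC 71 mcg/mL: subtherapeutic.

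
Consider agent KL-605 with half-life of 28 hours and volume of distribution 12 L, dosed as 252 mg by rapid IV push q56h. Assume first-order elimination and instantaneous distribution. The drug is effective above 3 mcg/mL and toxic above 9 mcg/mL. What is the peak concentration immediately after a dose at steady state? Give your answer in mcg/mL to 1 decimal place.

28.0 mcg/mL

τ = 56 h = 2 half-lives, so f = (1/2)^2 = 0.25.
At steady state, R = 1/(1 − 0.25) = 4/3.
Single-dose peak C₀ = D/Vd = 252/12 = 21 mcg/mL.
Steady-state peak Cmax,ss = C₀·R = 21 × 4/3 ≈ 28.000 mcg/mL.
Peak 28.0 mcg/mL vs MTC 9 mcg/mL: exceeds toxic threshold.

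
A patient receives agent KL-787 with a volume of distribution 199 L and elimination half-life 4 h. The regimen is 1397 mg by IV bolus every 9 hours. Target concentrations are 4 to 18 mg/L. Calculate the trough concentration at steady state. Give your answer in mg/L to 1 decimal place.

1.9 mg/L

k = ln2/t½ = ln2/4 ≈ 0.173287 h⁻¹; fraction remaining f = e^(−kτ) = e^(−0.173287×9) ≈ 0.2102.
Accumulation ratio R = 1/(1 − f) ≈ 1/0.7898 ≈ 1.2661.
Single-dose peak C₀ = D/Vd = 1397/199 ≈ 7.020 mg/L.
Cmax,ss = C₀/(1 − f) ≈ 7.020/0.7898 ≈ 8.888 mg/L.
Steady-state trough Cmin,ss = Cmax,ss·f ≈ 8.888 × 0.2102 ≈ 1.868 mg/L.
Trough 1.9 mg/L vs MEC 4 mg/L: subtherapeutic.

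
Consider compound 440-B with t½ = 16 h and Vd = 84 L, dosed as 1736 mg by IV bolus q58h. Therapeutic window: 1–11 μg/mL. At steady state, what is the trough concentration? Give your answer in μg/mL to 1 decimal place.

Over one 58-h interval, 58/16 ≈ 3.625 half-lives elapse, leaving f ≈ 0.0811 of each dose.
At steady state, accumulation factor R = 1/(1 − e^(−kτ)) ≈ 1.0883.
Each bolus raises the concentration by D/Vd = 1736/84 ≈ 20.667 μg/mL.
Cmax,ss = C₀/(1 − f) ≈ 20.667/0.9189 ≈ 22.491 μg/mL.
Steady-state trough Cmin,ss = Cmax,ss·f ≈ 22.491 × 0.0811 ≈ 1.824 μg/mL.
Trough 1.8 μg/mL vs MEC 1 μg/mL: adequate.

1.8 μg/mL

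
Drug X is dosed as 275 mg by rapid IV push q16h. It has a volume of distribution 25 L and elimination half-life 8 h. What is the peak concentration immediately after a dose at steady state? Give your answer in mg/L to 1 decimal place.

τ = 16 h = 2 half-lives, so f = (1/2)^2 = 0.25.
Accumulation ratio R = 1/(1 − f) = 1/0.75 = 4/3.
Single-dose peak C₀ = D/Vd = 275/25 = 11 mg/L.
Steady-state peak Cmax,ss = C₀·R = 11 × 4/3 ≈ 14.667 mg/L.

14.7 mg/L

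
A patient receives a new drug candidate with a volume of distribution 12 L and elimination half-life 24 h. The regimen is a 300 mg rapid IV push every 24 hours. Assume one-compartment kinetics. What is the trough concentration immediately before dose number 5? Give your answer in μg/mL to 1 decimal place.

f = (1/2)^(τ/t½) = (1/2)^(24/24) ≈ 0.5000.
C₀ = D/Vd = 300/12 ≈ 25.000 μg/mL.
Before the 5th dose, 4 doses have been given. Superposition: Cmin = C₀·(f + f² + … + f^4).
≈ 25.000 × (0.5000 + 0.2500 + 0.1250 + 0.0625) ≈ 25.000 × 0.9375 ≈ 23.438 μg/mL.

23.4 μg/mL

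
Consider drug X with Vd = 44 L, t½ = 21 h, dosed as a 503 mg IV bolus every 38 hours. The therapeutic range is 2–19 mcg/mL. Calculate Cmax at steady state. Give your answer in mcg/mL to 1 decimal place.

16.0 mcg/mL

Over one 38-h interval, 38/21 ≈ 1.8095 half-lives elapse, leaving f ≈ 0.2853 of each dose.
Accumulation ratio R = 1/(1 − f) ≈ 1/0.7147 ≈ 1.3992.
Single-dose peak C₀ = D/Vd = 503/44 ≈ 11.432 mcg/mL.
Steady-state peak Cmax,ss = C₀·R ≈ 11.432 × 1.3992 ≈ 15.996 mcg/mL.
Peak 16.0 mcg/mL vs MTC 19 mcg/mL: below toxic threshold.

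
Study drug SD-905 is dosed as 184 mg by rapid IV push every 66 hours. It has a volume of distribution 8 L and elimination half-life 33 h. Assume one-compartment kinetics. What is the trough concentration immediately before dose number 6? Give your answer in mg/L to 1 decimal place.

7.7 mg/L

f = (1/2)^(τ/t½) = (1/2)^(66/33) ≈ 0.2500.
C₀ = D/Vd = 184/8 ≈ 23.000 mg/L.
Before the 6th dose, 5 doses have been given. Superposition: Cmin = C₀·(f + f² + … + f^5).
≈ 23.000 × (0.2500 + 0.0625 + 0.0156 + 0.0039 + 0.0010) ≈ 23.000 × 0.3330 ≈ 7.659 mg/L.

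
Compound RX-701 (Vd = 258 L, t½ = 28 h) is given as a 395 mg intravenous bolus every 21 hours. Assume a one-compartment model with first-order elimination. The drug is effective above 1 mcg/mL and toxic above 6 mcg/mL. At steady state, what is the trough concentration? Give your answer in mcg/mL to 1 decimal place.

2.2 mcg/mL

τ/t½ = 21/28 ≈ 0.75, so fraction remaining f = (1/2)^(21/28) ≈ 0.5946.
Accumulation ratio R = 1/(1 − f) ≈ 1/0.4054 ≈ 2.4667.
Single-dose peak C₀ = D/Vd = 395/258 ≈ 1.531 mcg/mL.
Cmax,ss = C₀/(1 − f) ≈ 1.531/0.4054 ≈ 3.777 mcg/mL.
Steady-state trough Cmin,ss = Cmax,ss·f ≈ 3.777 × 0.5946 ≈ 2.246 mcg/mL.
Trough 2.2 mcg/mL vs MEC 1 mcg/mL: adequate.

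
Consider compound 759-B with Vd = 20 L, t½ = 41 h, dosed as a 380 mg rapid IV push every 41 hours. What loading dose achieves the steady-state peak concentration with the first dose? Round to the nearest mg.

f = (1/2)^(41/41) ≈ 0.500000; accumulation ratio R = 1/(1−f) ≈ 2.00000.
Loading dose to hit Cmax,ss on first dose: D_load = D_maint·R ≈ 380 × 2.00000 ≈ 760.00 mg.

760 mg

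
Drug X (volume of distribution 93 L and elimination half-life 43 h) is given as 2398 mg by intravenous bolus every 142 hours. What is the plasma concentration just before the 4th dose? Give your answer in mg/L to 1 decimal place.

2.9 mg/L

f = (1/2)^(τ/t½) = (1/2)^(142/43) ≈ 0.1014.
C₀ = D/Vd = 2398/93 ≈ 25.785 mg/L.
Before the 4th dose, 3 doses have been given. Superposition: Cmin = C₀·(f + f² + … + f^3).
≈ 25.785 × (0.1014 + 0.0103 + 0.0010) ≈ 25.785 × 0.1127 ≈ 2.906 mg/L.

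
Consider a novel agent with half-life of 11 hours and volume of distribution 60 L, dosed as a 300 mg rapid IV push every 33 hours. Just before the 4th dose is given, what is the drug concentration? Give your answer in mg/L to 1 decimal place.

f = (1/2)^(τ/t½) = (1/2)^(33/11) ≈ 0.1250.
C₀ = D/Vd = 300/60 ≈ 5.000 mg/L.
Before the 4th dose, 3 doses have been given. Superposition: Cmin = C₀·(f + f² + … + f^3).
≈ 5.000 × (0.1250 + 0.0156 + 0.0020) ≈ 5.000 × 0.1426 ≈ 0.713 mg/L.

0.7 mg/L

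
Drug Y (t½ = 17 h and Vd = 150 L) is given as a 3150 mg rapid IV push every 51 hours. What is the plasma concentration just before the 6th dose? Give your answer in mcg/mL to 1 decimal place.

f = (1/2)^(τ/t½) = (1/2)^(51/17) ≈ 0.1250.
C₀ = D/Vd = 3150/150 ≈ 21.000 mcg/mL.
Before the 6th dose, 5 doses have been given. Superposition: Cmin = C₀·(f + f² + … + f^5).
≈ 21.000 × (0.1250 + 0.0156 + 0.0020 + 0.0002 + 0.0000) ≈ 21.000 × 0.1428 ≈ 2.999 mcg/mL.

3.0 mcg/mL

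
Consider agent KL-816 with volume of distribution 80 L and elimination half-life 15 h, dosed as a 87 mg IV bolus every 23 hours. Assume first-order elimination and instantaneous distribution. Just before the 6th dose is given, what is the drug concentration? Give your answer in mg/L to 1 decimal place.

f = (1/2)^(τ/t½) = (1/2)^(23/15) ≈ 0.3455.
C₀ = D/Vd = 87/80 ≈ 1.087 mg/L.
Before the 6th dose, 5 doses have been given. Superposition: Cmin = C₀·(f + f² + … + f^5).
≈ 1.087 × (0.3455 + 0.1194 + 0.0412 + 0.0142 + 0.0049) ≈ 1.087 × 0.5252 ≈ 0.571 mg/L.

0.6 mg/L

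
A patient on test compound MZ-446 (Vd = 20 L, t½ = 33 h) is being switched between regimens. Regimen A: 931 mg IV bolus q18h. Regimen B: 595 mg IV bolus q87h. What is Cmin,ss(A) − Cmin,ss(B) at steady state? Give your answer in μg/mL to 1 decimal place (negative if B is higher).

Regimen A: f = (1/2)^(18/33) ≈ 0.6852; Cmin,ss = (931/20)·f/(1−f) ≈ 101.322 μg/mL.
Regimen B: f = (1/2)^(87/33) ≈ 0.1608; Cmin,ss = (595/20)·f/(1−f) ≈ 5.700 μg/mL.
Difference ≈ 101.322 − 5.700 ≈ 95.622 μg/mL.

95.6 μg/mL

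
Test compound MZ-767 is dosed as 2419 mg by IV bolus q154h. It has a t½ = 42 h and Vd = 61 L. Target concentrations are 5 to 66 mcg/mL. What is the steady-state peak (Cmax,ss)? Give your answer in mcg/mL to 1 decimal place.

Over one 154-h interval, 154/42 ≈ 3.6667 half-lives elapse, leaving f ≈ 0.0787 of each dose.
At steady state, accumulation factor R = 1/(1 − e^(−kτ)) ≈ 1.0854.
Single-dose peak C₀ = D/Vd = 2419/61 ≈ 39.656 mcg/mL.
Steady-state peak Cmax,ss = C₀·R ≈ 39.656 × 1.0854 ≈ 43.043 mcg/mL.
Peak 43.0 mcg/mL vs MTC 66 mcg/mL: below toxic threshold.

43.0 mcg/mL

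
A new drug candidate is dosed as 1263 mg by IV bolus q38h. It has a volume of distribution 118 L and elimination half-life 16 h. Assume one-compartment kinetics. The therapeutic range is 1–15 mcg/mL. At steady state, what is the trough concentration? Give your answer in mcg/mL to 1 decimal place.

2.6 mcg/mL

k = ln2/t½ = ln2/16 ≈ 0.043322 h⁻¹; fraction remaining f = e^(−kτ) = e^(−0.043322×38) ≈ 0.1928.
Each bolus raises the concentration by D/Vd = 1263/118 ≈ 10.703 mcg/mL.
Steady-state trough Cmin,ss = C₀·f/(1−f) ≈ 10.703 × 0.1928/0.8072 ≈ 2.556 mcg/mL.
Trough 2.6 mcg/mL vs MEC 1 mcg/mL: adequate.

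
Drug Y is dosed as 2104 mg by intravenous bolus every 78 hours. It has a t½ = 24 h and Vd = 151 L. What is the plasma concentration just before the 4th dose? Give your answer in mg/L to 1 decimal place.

1.6 mg/L

f = (1/2)^(τ/t½) = (1/2)^(78/24) ≈ 0.1051.
C₀ = D/Vd = 2104/151 ≈ 13.934 mg/L.
Before the 4th dose, 3 doses have been given. Superposition: Cmin = C₀·(f + f² + … + f^3).
≈ 13.934 × (0.1051 + 0.0110 + 0.0012) ≈ 13.934 × 0.1173 ≈ 1.634 mg/L.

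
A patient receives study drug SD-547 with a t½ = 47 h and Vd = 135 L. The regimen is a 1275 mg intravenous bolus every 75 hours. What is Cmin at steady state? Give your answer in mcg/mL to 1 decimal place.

τ/t½ = 75/47 ≈ 1.5957, so fraction remaining f = (1/2)^(75/47) ≈ 0.3309.
At steady state, accumulation factor R = 1/(1 − e^(−kτ)) ≈ 1.4945.
Single-dose peak C₀ = D/Vd = 1275/135 ≈ 9.444 mcg/mL.
Steady-state peak Cmax,ss = C₀·R ≈ 9.444 × 1.4945 ≈ 14.114 mcg/mL.
Steady-state trough Cmin,ss = Cmax,ss·f ≈ 14.114 × 0.3309 ≈ 4.670 mcg/mL.

4.7 mcg/mL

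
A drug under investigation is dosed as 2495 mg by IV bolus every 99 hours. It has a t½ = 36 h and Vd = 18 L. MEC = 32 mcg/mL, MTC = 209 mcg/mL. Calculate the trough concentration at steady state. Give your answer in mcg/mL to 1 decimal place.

τ/t½ = 99/36 ≈ 2.75, so fraction remaining f = (1/2)^(99/36) ≈ 0.1487.
At steady state, accumulation factor R = 1/(1 − e^(−kτ)) ≈ 1.1747.
Each bolus raises the concentration by D/Vd = 2495/18 ≈ 138.611 mcg/mL.
Cmax,ss = C₀/(1 − f) ≈ 138.611/0.8513 ≈ 162.823 mcg/mL.
One interval later, Cmin,ss = Cmax,ss·e^(−kτ) ≈ 162.823 × 0.1487 ≈ 24.212 mcg/mL.
Trough 24.2 mcg/mL vs MEC 32 mcg/mL: subtherapeutic.

24.2 mcg/mL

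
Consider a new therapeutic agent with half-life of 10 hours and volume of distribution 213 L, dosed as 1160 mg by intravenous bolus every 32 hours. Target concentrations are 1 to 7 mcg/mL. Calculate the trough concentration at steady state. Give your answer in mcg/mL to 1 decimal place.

Over one 32-h interval, 32/10 ≈ 3.2 half-lives elapse, leaving f ≈ 0.1088 of each dose.
At steady state, accumulation factor R = 1/(1 − e^(−kτ)) ≈ 1.1221.
Single-dose peak C₀ = D/Vd = 1160/213 ≈ 5.446 mcg/mL.
Cmax,ss = C₀/(1 − f) ≈ 5.446/0.8912 ≈ 6.111 mcg/mL.
Steady-state trough Cmin,ss = Cmax,ss·f ≈ 6.111 × 0.1088 ≈ 0.665 mcg/mL.
Trough 0.7 mcg/mL vs MEC 1 mcg/mL: subtherapeutic.

0.7 mcg/mL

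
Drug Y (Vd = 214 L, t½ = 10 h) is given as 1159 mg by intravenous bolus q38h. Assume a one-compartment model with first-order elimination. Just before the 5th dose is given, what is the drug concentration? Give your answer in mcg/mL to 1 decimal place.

0.4 mcg/mL

f = (1/2)^(τ/t½) = (1/2)^(38/10) ≈ 0.0718.
C₀ = D/Vd = 1159/214 ≈ 5.416 mcg/mL.
Before the 5th dose, 4 doses have been given. Superposition: Cmin = C₀·(f + f² + … + f^4).
≈ 5.416 × (0.0718 + 0.0052 + 0.0004 + 0.0000) ≈ 5.416 × 0.0774 ≈ 0.419 mcg/mL.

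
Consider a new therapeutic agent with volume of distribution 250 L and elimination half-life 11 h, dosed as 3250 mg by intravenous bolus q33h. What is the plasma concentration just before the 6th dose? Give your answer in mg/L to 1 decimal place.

1.9 mg/L

f = (1/2)^(τ/t½) = (1/2)^(33/11) ≈ 0.1250.
C₀ = D/Vd = 3250/250 ≈ 13.000 mg/L.
Before the 6th dose, 5 doses have been given. Superposition: Cmin = C₀·(f + f² + … + f^5).
≈ 13.000 × (0.1250 + 0.0156 + 0.0020 + 0.0002 + 0.0000) ≈ 13.000 × 0.1428 ≈ 1.856 mg/L.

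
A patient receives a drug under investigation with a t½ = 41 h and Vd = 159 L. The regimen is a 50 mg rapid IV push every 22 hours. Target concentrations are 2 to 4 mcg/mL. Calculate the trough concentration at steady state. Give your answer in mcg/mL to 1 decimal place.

k = ln2/t½ = ln2/41 ≈ 0.016906 h⁻¹; fraction remaining f = e^(−kτ) = e^(−0.016906×22) ≈ 0.6894.
Single-dose peak C₀ = D/Vd = 50/159 ≈ 0.314 mcg/mL.
Steady-state trough Cmin,ss = C₀·f/(1−f) ≈ 0.314 × 0.6894/0.3106 ≈ 0.697 mcg/mL.
Trough 0.7 mcg/mL vs MEC 2 mcg/mL: subtherapeutic.

0.7 mcg/mL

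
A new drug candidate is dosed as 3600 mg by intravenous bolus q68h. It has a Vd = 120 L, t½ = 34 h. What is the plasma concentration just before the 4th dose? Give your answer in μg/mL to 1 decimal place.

f = (1/2)^(τ/t½) = (1/2)^(68/34) ≈ 0.2500.
C₀ = D/Vd = 3600/120 ≈ 30.000 μg/mL.
Before the 4th dose, 3 doses have been given. Superposition: Cmin = C₀·(f + f² + … + f^3).
≈ 30.000 × (0.2500 + 0.0625 + 0.0156) ≈ 30.000 × 0.3281 ≈ 9.843 μg/mL.

9.8 μg/mL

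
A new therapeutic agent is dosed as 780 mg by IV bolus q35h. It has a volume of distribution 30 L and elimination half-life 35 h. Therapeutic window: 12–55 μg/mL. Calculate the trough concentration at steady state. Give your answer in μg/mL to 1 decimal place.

The dosing interval is 1 half-life, so f = 2^(−1) = 0.5.
At steady state, R = 1/(1 − 0.5) = 2/1.
Single-dose peak C₀ = D/Vd = 780/30 = 26 μg/mL.
Steady-state peak Cmax,ss = C₀·R = 26 × 2/1 ≈ 52.000 μg/mL.
Steady-state trough Cmin,ss = Cmax,ss·f ≈ 52.000 × 0.5 ≈ 26.000 μg/mL.
Trough 26.0 μg/mL vs MEC 12 μg/mL: adequate.

26.0 μg/mL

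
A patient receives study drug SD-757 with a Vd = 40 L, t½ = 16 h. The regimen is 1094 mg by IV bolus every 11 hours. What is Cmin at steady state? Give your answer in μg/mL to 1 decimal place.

44.8 μg/mL

Over one 11-h interval, 11/16 ≈ 0.6875 half-lives elapse, leaving f ≈ 0.6209 of each dose.
At steady state, accumulation factor R = 1/(1 − e^(−kτ)) ≈ 2.6378.
Each bolus raises the concentration by D/Vd = 1094/40 ≈ 27.350 μg/mL.
Steady-state peak Cmax,ss = C₀·R ≈ 27.350 × 2.6378 ≈ 72.144 μg/mL.
One interval later, Cmin,ss = Cmax,ss·e^(−kτ) ≈ 72.144 × 0.6209 ≈ 44.794 μg/mL.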